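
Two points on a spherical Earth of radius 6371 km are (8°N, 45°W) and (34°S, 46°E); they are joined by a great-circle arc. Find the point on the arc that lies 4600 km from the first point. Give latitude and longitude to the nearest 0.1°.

Convert each endpoint to a unit vector on the sphere (x = cos φ cos λ, y = cos φ sin λ, z = sin φ).
The central angle between the endpoints is δ = arccos(p₁·p₂) ≈ 1.663 rad (95.3°). The total great-circle distance is δ·R ≈ 1.663 × 6371 ≈ 10595 km, so the target fraction is f = 4600/10595 ≈ 0.434.
Interpolate at f ≈ 0.434 with slerp weights a = sin((1−f)δ)/sin δ ≈ 0.812, b = sin(fδ)/sin δ ≈ 0.664.
p = a·p₁ + b·p₂ ≈ (0.951, -0.173, -0.258); φ = arcsin(p_z) ≈ -14.96°, λ = atan2(p_y, p_x) ≈ -10.29°.

≈ (15.0°S, 10.3°W)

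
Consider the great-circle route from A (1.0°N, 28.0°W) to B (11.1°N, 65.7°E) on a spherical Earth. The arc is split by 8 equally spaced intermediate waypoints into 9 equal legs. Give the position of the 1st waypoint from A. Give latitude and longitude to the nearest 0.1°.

≈ (3.0°N, 17.8°W)

The haversine formula gives a central angle δ ≈ 1.631 rad (93.4°) between the endpoints.
Interpolate at f = 1/9 with slerp weights a = sin((1−f)δ)/sin δ ≈ 0.994, b = sin(fδ)/sin δ ≈ 0.181.
p = a·p₁ + b·p₂ ≈ (0.951, -0.305, 0.052); φ = arcsin(p_z) ≈ 2.99°, λ = atan2(p_y, p_x) ≈ -17.80°.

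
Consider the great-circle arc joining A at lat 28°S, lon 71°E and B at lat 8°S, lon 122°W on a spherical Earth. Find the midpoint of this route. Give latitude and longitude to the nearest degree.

Write both endpoints as unit vectors p₁, p₂ with components (cos φ cos λ, cos φ sin λ, sin φ).
The central angle between the endpoints is δ = arccos(p₁·p₂) ≈ 2.476 rad (141.9°).
Interpolate at f = 1/2 with slerp weights a = sin((1−f)δ)/sin δ ≈ 1.531, b = sin(fδ)/sin δ ≈ 1.531.
p = a·p₁ + b·p₂ ≈ (-0.363, -0.008, -0.932); φ = arcsin(p_z) ≈ -68.70°, λ = atan2(p_y, p_x) ≈ -178.80°.

≈ lat 69°S, lon 179°W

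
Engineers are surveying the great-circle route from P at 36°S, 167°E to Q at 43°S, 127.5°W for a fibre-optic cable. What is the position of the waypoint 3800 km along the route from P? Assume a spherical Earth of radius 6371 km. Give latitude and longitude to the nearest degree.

≈ 45°S, 149°W

Convert each endpoint to a unit vector on the sphere (x = cos φ cos λ, y = cos φ sin λ, z = sin φ).
The central angle between the endpoints is δ = arccos(p₁·p₂) ≈ 0.868 rad (49.7°). The total great-circle distance is δ·R ≈ 0.868 × 6371 ≈ 5531 km, so the target fraction is f = 3800/5531 ≈ 0.687.
Interpolate at f ≈ 0.687 with slerp weights a = sin((1−f)δ)/sin δ ≈ 0.352, b = sin(fδ)/sin δ ≈ 0.736.
p = a·p₁ + b·p₂ ≈ (-0.605, -0.363, -0.709); φ = arcsin(p_z) ≈ -45.13°, λ = atan2(p_y, p_x) ≈ -149.03°.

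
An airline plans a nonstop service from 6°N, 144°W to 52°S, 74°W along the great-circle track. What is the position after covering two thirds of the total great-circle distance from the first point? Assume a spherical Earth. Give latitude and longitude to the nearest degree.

≈ 37°S, 107°W

Convert each endpoint to a unit vector on the sphere (x = cos φ cos λ, y = cos φ sin λ, z = sin φ).
The central angle between the endpoints is δ = arccos(p₁·p₂) ≈ 1.443 rad (82.7°).
Interpolate at f = 2/3 with slerp weights a = sin((1−f)δ)/sin δ ≈ 0.467, b = sin(fδ)/sin δ ≈ 0.827.
p = a·p₁ + b·p₂ ≈ (-0.235, -0.762, -0.603); φ = arcsin(p_z) ≈ -37.09°, λ = atan2(p_y, p_x) ≈ -107.13°.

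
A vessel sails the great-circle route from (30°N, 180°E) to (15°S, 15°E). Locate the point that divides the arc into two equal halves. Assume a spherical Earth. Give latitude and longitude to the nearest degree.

≈ (43°N, 75°E)

Write both endpoints as unit vectors p₁, p₂ with components (cos φ cos λ, cos φ sin λ, sin φ).
The central angle between the endpoints is δ = arccos(p₁·p₂) ≈ 2.786 rad (159.6°).
Interpolate at f = 1/2 with slerp weights a = sin((1−f)δ)/sin δ ≈ 2.827, b = sin(fδ)/sin δ ≈ 2.827.
p = a·p₁ + b·p₂ ≈ (0.189, 0.707, 0.682); φ = arcsin(p_z) ≈ 42.98°, λ = atan2(p_y, p_x) ≈ 75.00°.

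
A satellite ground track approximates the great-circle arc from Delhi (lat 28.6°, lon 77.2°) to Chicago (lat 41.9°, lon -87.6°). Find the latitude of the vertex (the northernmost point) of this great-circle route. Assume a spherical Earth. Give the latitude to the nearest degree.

≈ 80°

The great circle lies in the plane with unit normal n̂ = (p₁ × p₂)/|p₁ × p₂|.
Here n̂_z ≈ -0.180; the vertex latitude is φ_max = arccos|n̂_z| ≈ 79.6°.
Check via Clairaut: cos φ_max = |cos φ₁| · sin C = cos(28.6°)·sin(11.8°) ≈ 0.180, again giving ≈ 79.6°.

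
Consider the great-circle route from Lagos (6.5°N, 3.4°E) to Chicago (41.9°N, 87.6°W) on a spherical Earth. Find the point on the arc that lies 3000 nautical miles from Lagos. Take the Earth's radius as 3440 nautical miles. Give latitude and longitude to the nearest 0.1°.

Write both endpoints as unit vectors p₁, p₂ with components (cos φ cos λ, cos φ sin λ, sin φ).
The central angle between the endpoints is δ = arccos(p₁·p₂) ≈ 1.508 rad (86.4°). The total great-circle distance is δ·R ≈ 1.508 × 3440 ≈ 5188 nmi, so the target fraction is f = 3000/5188 ≈ 0.578.
Interpolate at f ≈ 0.578 with slerp weights a = sin((1−f)δ)/sin δ ≈ 0.595, b = sin(fδ)/sin δ ≈ 0.767.
p = a·p₁ + b·p₂ ≈ (0.614, -0.535, 0.580); φ = arcsin(p_z) ≈ 35.43°, λ = atan2(p_y, p_x) ≈ -41.08°.

≈ (35.4°N, 41.1°W)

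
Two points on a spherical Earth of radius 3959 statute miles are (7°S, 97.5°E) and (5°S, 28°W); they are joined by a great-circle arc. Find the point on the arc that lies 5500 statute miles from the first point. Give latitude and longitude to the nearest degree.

≈ (12°S, 17°E)

The haversine formula gives a central angle δ ≈ 2.169 rad (124.3°) between the endpoints. The total great-circle distance is δ·R ≈ 2.169 × 3959 ≈ 8589 mi, so the target fraction is f = 5500/8589 ≈ 0.640.
Interpolate at f ≈ 0.640 with slerp weights a = sin((1−f)δ)/sin δ ≈ 0.852, b = sin(fδ)/sin δ ≈ 1.191.
p = a·p₁ + b·p₂ ≈ (0.937, 0.281, -0.208); φ = arcsin(p_z) ≈ -11.98°, λ = atan2(p_y, p_x) ≈ 16.70°.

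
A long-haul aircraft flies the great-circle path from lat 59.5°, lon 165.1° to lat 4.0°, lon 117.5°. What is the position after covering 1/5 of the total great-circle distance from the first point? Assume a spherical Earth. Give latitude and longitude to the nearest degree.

Convert each endpoint to a unit vector on the sphere (x = cos φ cos λ, y = cos φ sin λ, z = sin φ).
The central angle between the endpoints is δ = arccos(p₁·p₂) ≈ 1.158 rad (66.3°).
Interpolate at f = 1/5 with slerp weights a = sin((1−f)δ)/sin δ ≈ 0.873, b = sin(fδ)/sin δ ≈ 0.251.
p = a·p₁ + b·p₂ ≈ (-0.543, 0.336, 0.769); φ = arcsin(p_z) ≈ 50.30°, λ = atan2(p_y, p_x) ≈ 148.30°.

≈ lat 50°, lon 148°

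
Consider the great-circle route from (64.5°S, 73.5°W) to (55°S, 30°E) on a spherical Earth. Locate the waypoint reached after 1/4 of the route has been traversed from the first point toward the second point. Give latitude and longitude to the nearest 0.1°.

Write both endpoints as unit vectors p₁, p₂ with components (cos φ cos λ, cos φ sin λ, sin φ).
The central angle between the endpoints is δ = arccos(p₁·p₂) ≈ 0.821 rad (47.0°).
Interpolate at f = 1/4 with slerp weights a = sin((1−f)δ)/sin δ ≈ 0.789, b = sin(fδ)/sin δ ≈ 0.278.
p = a·p₁ + b·p₂ ≈ (0.235, -0.246, -0.940); φ = arcsin(p_z) ≈ -70.12°, λ = atan2(p_y, p_x) ≈ -46.32°.

≈ (70.1°S, 46.3°W)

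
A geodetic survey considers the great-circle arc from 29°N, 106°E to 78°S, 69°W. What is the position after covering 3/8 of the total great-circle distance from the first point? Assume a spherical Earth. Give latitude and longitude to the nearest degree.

≈ 20°S, 105°E

Convert each endpoint to a unit vector on the sphere (x = cos φ cos λ, y = cos φ sin λ, z = sin φ).
The central angle between the endpoints is δ = arccos(p₁·p₂) ≈ 2.285 rad (130.9°).
Interpolate at f = 3/8 with slerp weights a = sin((1−f)δ)/sin δ ≈ 1.311, b = sin(fδ)/sin δ ≈ 1.001.
p = a·p₁ + b·p₂ ≈ (-0.241, 0.908, -0.344); φ = arcsin(p_z) ≈ -20.09°, λ = atan2(p_y, p_x) ≈ 104.89°.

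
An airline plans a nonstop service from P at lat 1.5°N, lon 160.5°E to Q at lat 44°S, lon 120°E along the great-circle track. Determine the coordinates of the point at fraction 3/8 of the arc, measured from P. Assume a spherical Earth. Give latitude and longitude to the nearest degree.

Convert each endpoint to a unit vector on the sphere (x = cos φ cos λ, y = cos φ sin λ, z = sin φ).
The central angle between the endpoints is δ = arccos(p₁·p₂) ≈ 1.014 rad (58.1°).
Interpolate at f = 3/8 with slerp weights a = sin((1−f)δ)/sin δ ≈ 0.698, b = sin(fδ)/sin δ ≈ 0.437.
p = a·p₁ + b·p₂ ≈ (-0.815, 0.505, -0.285); φ = arcsin(p_z) ≈ -16.58°, λ = atan2(p_y, p_x) ≈ 148.20°.

≈ lat 17°S, lon 148°E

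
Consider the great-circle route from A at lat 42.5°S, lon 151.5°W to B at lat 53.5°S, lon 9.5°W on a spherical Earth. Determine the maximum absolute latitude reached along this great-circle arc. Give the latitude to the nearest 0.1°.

≈ 74.0°S

The great circle lies in the plane with unit normal n̂ = (p₁ × p₂)/|p₁ × p₂|.
Here n̂_z ≈ +0.275; the vertex latitude is φ_max = arccos|n̂_z| ≈ 74.0°.
Check via Clairaut: cos φ_max = |cos φ₁| · sin C = cos(42.5°)·sin(158.1°) ≈ 0.275, again giving ≈ 74.0°.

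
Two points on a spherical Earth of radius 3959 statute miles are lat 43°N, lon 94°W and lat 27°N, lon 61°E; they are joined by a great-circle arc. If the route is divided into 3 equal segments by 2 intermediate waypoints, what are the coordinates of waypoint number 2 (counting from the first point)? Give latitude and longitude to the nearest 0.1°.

Convert each endpoint to a unit vector on the sphere (x = cos φ cos λ, y = cos φ sin λ, z = sin φ).
The central angle between the endpoints is δ = arccos(p₁·p₂) ≈ 1.856 rad (106.3°).
Interpolate at f = 2/3 with slerp weights a = sin((1−f)δ)/sin δ ≈ 0.604, b = sin(fδ)/sin δ ≈ 0.984.
p = a·p₁ + b·p₂ ≈ (0.394, 0.326, 0.859); φ = arcsin(p_z) ≈ 59.20°, λ = atan2(p_y, p_x) ≈ 39.61°.

≈ lat 59.2°N, lon 39.6°E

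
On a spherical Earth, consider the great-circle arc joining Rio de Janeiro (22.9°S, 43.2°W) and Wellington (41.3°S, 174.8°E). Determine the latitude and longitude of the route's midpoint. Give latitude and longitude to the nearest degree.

≈ 62°S, 98°W

Write both endpoints as unit vectors p₁, p₂ with components (cos φ cos λ, cos φ sin λ, sin φ).
The central angle between the endpoints is δ = arccos(p₁·p₂) ≈ 1.863 rad (106.8°).
Interpolate at f = 1/2 with slerp weights a = sin((1−f)δ)/sin δ ≈ 0.838, b = sin(fδ)/sin δ ≈ 0.838.
p = a·p₁ + b·p₂ ≈ (-0.064, -0.472, -0.879); φ = arcsin(p_z) ≈ -61.58°, λ = atan2(p_y, p_x) ≈ -97.76°.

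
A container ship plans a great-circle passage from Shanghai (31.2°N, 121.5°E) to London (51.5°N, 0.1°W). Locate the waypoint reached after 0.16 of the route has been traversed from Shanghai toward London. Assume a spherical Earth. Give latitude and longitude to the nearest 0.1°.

≈ (42.1°N, 112.0°E)

Write both endpoints as unit vectors p₁, p₂ with components (cos φ cos λ, cos φ sin λ, sin φ).
The central angle between the endpoints is δ = arccos(p₁·p₂) ≈ 1.444 rad (82.7°).
Interpolate at f = 0.16 with slerp weights a = sin((1−f)δ)/sin δ ≈ 0.944, b = sin(fδ)/sin δ ≈ 0.231.
p = a·p₁ + b·p₂ ≈ (-0.278, 0.688, 0.670); φ = arcsin(p_z) ≈ 42.05°, λ = atan2(p_y, p_x) ≈ 112.01°.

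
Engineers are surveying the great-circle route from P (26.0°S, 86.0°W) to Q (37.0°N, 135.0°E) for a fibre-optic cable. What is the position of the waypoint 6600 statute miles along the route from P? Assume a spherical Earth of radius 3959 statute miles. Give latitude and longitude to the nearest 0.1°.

≈ (27.4°N, 168.4°W)

Convert each endpoint to a unit vector on the sphere (x = cos φ cos λ, y = cos φ sin λ, z = sin φ).
The central angle between the endpoints is δ = arccos(p₁·p₂) ≈ 2.507 rad (143.7°). The total great-circle distance is δ·R ≈ 2.507 × 3959 ≈ 9927 mi, so the target fraction is f = 6600/9927 ≈ 0.665.
Interpolate at f ≈ 0.665 with slerp weights a = sin((1−f)δ)/sin δ ≈ 1.257, b = sin(fδ)/sin δ ≈ 1.680.
p = a·p₁ + b·p₂ ≈ (-0.870, -0.178, 0.460); φ = arcsin(p_z) ≈ 27.38°, λ = atan2(p_y, p_x) ≈ -168.41°.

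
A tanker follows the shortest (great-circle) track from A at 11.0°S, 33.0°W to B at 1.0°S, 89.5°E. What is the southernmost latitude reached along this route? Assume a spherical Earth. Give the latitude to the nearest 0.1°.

The great circle lies in the plane with unit normal n̂ = (p₁ × p₂)/|p₁ × p₂|.
Here n̂_z ≈ +0.972; the vertex latitude is φ_max = arccos|n̂_z| ≈ 13.6°.
Check via Clairaut: cos φ_max = |cos φ₁| · sin C = cos(11.0°)·sin(98.1°) ≈ 0.972, again giving ≈ 13.6°.

≈ 13.6°S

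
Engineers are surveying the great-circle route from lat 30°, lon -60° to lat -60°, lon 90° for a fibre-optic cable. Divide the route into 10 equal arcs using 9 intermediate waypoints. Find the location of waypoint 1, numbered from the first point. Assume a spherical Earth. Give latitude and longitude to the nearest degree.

Write both endpoints as unit vectors p₁, p₂ with components (cos φ cos λ, cos φ sin λ, sin φ).
The central angle between the endpoints is δ = arccos(p₁·p₂) ≈ 2.512 rad (143.9°).
Interpolate at f = 1/10 with slerp weights a = sin((1−f)δ)/sin δ ≈ 1.309, b = sin(fδ)/sin δ ≈ 0.422.
p = a·p₁ + b·p₂ ≈ (0.567, -0.771, 0.289); φ = arcsin(p_z) ≈ 16.82°, λ = atan2(p_y, p_x) ≈ -53.67°.

≈ lat 17°, lon -54°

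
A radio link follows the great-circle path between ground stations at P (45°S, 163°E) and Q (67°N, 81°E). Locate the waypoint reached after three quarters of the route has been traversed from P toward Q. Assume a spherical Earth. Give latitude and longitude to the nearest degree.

The haversine formula gives a central angle δ ≈ 2.230 rad (127.8°) between the endpoints.
Interpolate at f = 3/4 with slerp weights a = sin((1−f)δ)/sin δ ≈ 0.669, b = sin(fδ)/sin δ ≈ 1.258.
p = a·p₁ + b·p₂ ≈ (-0.376, 0.624, 0.685); φ = arcsin(p_z) ≈ 43.25°, λ = atan2(p_y, p_x) ≈ 121.05°.

≈ (43°N, 121°E)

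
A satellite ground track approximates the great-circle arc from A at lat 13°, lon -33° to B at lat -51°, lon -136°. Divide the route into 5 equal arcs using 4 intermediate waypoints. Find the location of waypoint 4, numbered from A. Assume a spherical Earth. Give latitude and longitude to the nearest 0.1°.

The haversine formula gives a central angle δ ≈ 1.889 rad (108.2°) between the endpoints.
Interpolate at f = 4/5 with slerp weights a = sin((1−f)δ)/sin δ ≈ 0.388, b = sin(fδ)/sin δ ≈ 1.051.
p = a·p₁ + b·p₂ ≈ (-0.158, -0.666, -0.729); φ = arcsin(p_z) ≈ -46.83°, λ = atan2(p_y, p_x) ≈ -103.39°.

≈ lat -46.8°, lon -103.4°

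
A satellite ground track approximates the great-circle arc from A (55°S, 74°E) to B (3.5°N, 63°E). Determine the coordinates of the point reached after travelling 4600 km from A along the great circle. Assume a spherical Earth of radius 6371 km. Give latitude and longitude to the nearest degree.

≈ (14°S, 65°E)

From cos δ = sin φ₁ sin φ₂ + cos φ₁ cos φ₂ cos Δλ, the central angle is δ ≈ 1.033 rad (59.2°). The total great-circle distance is δ·R ≈ 1.033 × 6371 ≈ 6583 km, so the target fraction is f = 4600/6583 ≈ 0.699.
Interpolate at f ≈ 0.699 with slerp weights a = sin((1−f)δ)/sin δ ≈ 0.357, b = sin(fδ)/sin δ ≈ 0.769.
p = a·p₁ + b·p₂ ≈ (0.405, 0.881, -0.245); φ = arcsin(p_z) ≈ -14.19°, λ = atan2(p_y, p_x) ≈ 65.31°.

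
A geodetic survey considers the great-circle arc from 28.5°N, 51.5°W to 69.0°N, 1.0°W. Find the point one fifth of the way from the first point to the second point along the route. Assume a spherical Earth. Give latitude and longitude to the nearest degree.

Convert each endpoint to a unit vector on the sphere (x = cos φ cos λ, y = cos φ sin λ, z = sin φ).
The central angle between the endpoints is δ = arccos(p₁·p₂) ≈ 0.869 rad (49.8°).
Interpolate at f = 1/5 with slerp weights a = sin((1−f)δ)/sin δ ≈ 0.839, b = sin(fδ)/sin δ ≈ 0.226.
p = a·p₁ + b·p₂ ≈ (0.540, -0.578, 0.612); φ = arcsin(p_z) ≈ 37.70°, λ = atan2(p_y, p_x) ≈ -46.96°.

≈ 38°N, 47°W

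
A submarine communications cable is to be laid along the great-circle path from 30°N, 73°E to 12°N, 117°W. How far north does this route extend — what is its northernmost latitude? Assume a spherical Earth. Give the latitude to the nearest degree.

The great circle lies in the plane with unit normal n̂ = (p₁ × p₂)/|p₁ × p₂|.
Here n̂_z ≈ +0.215; the vertex latitude is φ_max = arccos|n̂_z| ≈ 77.6°.
Check via Clairaut: cos φ_max = |cos φ₁| · sin C = cos(30.0°)·sin(14.4°) ≈ 0.215, again giving ≈ 77.6°.

≈ 78°N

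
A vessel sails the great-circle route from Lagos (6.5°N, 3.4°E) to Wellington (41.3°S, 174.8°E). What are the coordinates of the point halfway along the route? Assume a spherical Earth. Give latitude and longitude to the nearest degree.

≈ (63°S, 28°E)

The haversine formula gives a central angle δ ≈ 2.520 rad (144.4°) between the endpoints.
Interpolate at f = 1/2 with slerp weights a = sin((1−f)δ)/sin δ ≈ 1.634, b = sin(fδ)/sin δ ≈ 1.634.
p = a·p₁ + b·p₂ ≈ (0.398, 0.208, -0.894); φ = arcsin(p_z) ≈ -63.32°, λ = atan2(p_y, p_x) ≈ 27.53°.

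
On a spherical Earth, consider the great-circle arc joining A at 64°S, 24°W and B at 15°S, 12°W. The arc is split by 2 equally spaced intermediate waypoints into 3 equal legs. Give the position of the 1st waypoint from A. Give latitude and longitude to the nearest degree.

Write both endpoints as unit vectors p₁, p₂ with components (cos φ cos λ, cos φ sin λ, sin φ).
The central angle between the endpoints is δ = arccos(p₁·p₂) ≈ 0.867 rad (49.7°).
Interpolate at f = 1/3 with slerp weights a = sin((1−f)δ)/sin δ ≈ 0.717, b = sin(fδ)/sin δ ≈ 0.374.
p = a·p₁ + b·p₂ ≈ (0.640, -0.203, -0.741); φ = arcsin(p_z) ≈ -47.81°, λ = atan2(p_y, p_x) ≈ -17.58°.

≈ 48°S, 18°W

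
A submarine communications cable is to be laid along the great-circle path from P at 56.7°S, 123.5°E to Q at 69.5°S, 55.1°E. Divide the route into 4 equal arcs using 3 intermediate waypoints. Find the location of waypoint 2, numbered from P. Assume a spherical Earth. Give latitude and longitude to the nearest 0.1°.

Write both endpoints as unit vectors p₁, p₂ with components (cos φ cos λ, cos φ sin λ, sin φ).
The central angle between the endpoints is δ = arccos(p₁·p₂) ≈ 0.548 rad (31.4°).
Interpolate at f = 2/4 with slerp weights a = sin((1−f)δ)/sin δ ≈ 0.519, b = sin(fδ)/sin δ ≈ 0.519.
p = a·p₁ + b·p₂ ≈ (-0.053, 0.387, -0.921); φ = arcsin(p_z) ≈ -67.01°, λ = atan2(p_y, p_x) ≈ 97.85°.

≈ 67.0°S, 97.8°E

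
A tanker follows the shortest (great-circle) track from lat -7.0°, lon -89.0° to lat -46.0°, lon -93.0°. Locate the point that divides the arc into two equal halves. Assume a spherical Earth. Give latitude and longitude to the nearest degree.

≈ lat -27°, lon -91°

From cos δ = sin φ₁ sin φ₂ + cos φ₁ cos φ₂ cos Δλ, the central angle is δ ≈ 0.683 rad (39.2°).
Interpolate at f = 1/2 with slerp weights a = sin((1−f)δ)/sin δ ≈ 0.531, b = sin(fδ)/sin δ ≈ 0.531.
p = a·p₁ + b·p₂ ≈ (-0.010, -0.895, -0.446); φ = arcsin(p_z) ≈ -26.51°, λ = atan2(p_y, p_x) ≈ -90.65°.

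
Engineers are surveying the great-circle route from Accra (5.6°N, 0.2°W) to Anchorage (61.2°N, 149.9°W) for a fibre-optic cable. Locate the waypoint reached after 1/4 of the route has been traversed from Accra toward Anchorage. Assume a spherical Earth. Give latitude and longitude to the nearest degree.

≈ (32°N, 8°W)

Write both endpoints as unit vectors p₁, p₂ with components (cos φ cos λ, cos φ sin λ, sin φ).
The central angle between the endpoints is δ = arccos(p₁·p₂) ≈ 1.905 rad (109.2°).
Interpolate at f = 1/4 with slerp weights a = sin((1−f)δ)/sin δ ≈ 1.048, b = sin(fδ)/sin δ ≈ 0.485.
p = a·p₁ + b·p₂ ≈ (0.841, -0.121, 0.528); φ = arcsin(p_z) ≈ 31.85°, λ = atan2(p_y, p_x) ≈ -8.19°.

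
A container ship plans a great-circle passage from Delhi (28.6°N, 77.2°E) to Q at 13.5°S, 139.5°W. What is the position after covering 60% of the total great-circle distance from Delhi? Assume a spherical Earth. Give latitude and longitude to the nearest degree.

≈ 16°N, 171°E

Write both endpoints as unit vectors p₁, p₂ with components (cos φ cos λ, cos φ sin λ, sin φ).
The central angle between the endpoints is δ = arccos(p₁·p₂) ≈ 2.492 rad (142.8°).
Interpolate at f = 0.60 with slerp weights a = sin((1−f)δ)/sin δ ≈ 1.388, b = sin(fδ)/sin δ ≈ 1.648.
p = a·p₁ + b·p₂ ≈ (-0.949, 0.147, 0.280); φ = arcsin(p_z) ≈ 16.24°, λ = atan2(p_y, p_x) ≈ 171.16°.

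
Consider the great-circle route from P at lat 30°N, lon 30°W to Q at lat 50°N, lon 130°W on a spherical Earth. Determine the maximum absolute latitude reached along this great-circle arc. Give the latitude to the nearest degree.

The great circle lies in the plane with unit normal n̂ = (p₁ × p₂)/|p₁ × p₂|.
Here n̂_z ≈ -0.572; the vertex latitude is φ_max = arccos|n̂_z| ≈ 55.1°.

≈ 55°N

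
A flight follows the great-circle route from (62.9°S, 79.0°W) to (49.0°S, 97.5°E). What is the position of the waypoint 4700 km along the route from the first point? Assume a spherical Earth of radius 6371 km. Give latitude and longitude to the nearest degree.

≈ (75°S, 95°E)

Write both endpoints as unit vectors p₁, p₂ with components (cos φ cos λ, cos φ sin λ, sin φ).
The central angle between the endpoints is δ = arccos(p₁·p₂) ≈ 1.188 rad (68.1°). The total great-circle distance is δ·R ≈ 1.188 × 6371 ≈ 7569 km, so the target fraction is f = 4700/7569 ≈ 0.621.
Interpolate at f ≈ 0.621 with slerp weights a = sin((1−f)δ)/sin δ ≈ 0.469, b = sin(fδ)/sin δ ≈ 0.725.
p = a·p₁ + b·p₂ ≈ (-0.021, 0.262, -0.965); φ = arcsin(p_z) ≈ -74.77°, λ = atan2(p_y, p_x) ≈ 94.65°.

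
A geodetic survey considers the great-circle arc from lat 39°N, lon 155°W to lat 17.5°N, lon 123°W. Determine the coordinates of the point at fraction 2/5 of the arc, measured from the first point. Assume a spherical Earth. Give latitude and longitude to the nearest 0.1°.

≈ lat 31.3°N, lon 140.5°W

The haversine formula gives a central angle δ ≈ 0.613 rad (35.1°) between the endpoints.
Interpolate at f = 2/5 with slerp weights a = sin((1−f)δ)/sin δ ≈ 0.625, b = sin(fδ)/sin δ ≈ 0.422.
p = a·p₁ + b·p₂ ≈ (-0.659, -0.543, 0.520); φ = arcsin(p_z) ≈ 31.35°, λ = atan2(p_y, p_x) ≈ -140.54°.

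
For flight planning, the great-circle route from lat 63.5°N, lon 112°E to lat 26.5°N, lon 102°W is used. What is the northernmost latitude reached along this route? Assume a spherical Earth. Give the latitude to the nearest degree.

The great circle lies in the plane with unit normal n̂ = (p₁ × p₂)/|p₁ × p₂|.
Here n̂_z ≈ +0.224; the vertex latitude is φ_max = arccos|n̂_z| ≈ 77.1°.
Check via Clairaut: cos φ_max = |cos φ₁| · sin C = cos(63.5°)·sin(30.1°) ≈ 0.224, again giving ≈ 77.1°.

≈ 77°N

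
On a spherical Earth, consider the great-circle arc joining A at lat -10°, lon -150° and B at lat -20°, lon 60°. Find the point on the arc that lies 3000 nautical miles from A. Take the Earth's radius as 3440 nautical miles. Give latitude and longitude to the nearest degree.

Convert each endpoint to a unit vector on the sphere (x = cos φ cos λ, y = cos φ sin λ, z = sin φ).
The central angle between the endpoints is δ = arccos(p₁·p₂) ≈ 2.407 rad (137.9°). The total great-circle distance is δ·R ≈ 2.407 × 3440 ≈ 8280 nmi, so the target fraction is f = 3000/8280 ≈ 0.362.
Interpolate at f ≈ 0.362 with slerp weights a = sin((1−f)δ)/sin δ ≈ 1.491, b = sin(fδ)/sin δ ≈ 1.142.
p = a·p₁ + b·p₂ ≈ (-0.735, 0.195, -0.650); φ = arcsin(p_z) ≈ -40.51°, λ = atan2(p_y, p_x) ≈ 165.10°.

≈ lat -41°, lon 165°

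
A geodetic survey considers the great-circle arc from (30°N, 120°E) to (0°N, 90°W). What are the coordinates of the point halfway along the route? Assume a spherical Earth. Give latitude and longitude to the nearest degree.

The haversine formula gives a central angle δ ≈ 2.419 rad (138.6°) between the endpoints.
Interpolate at f = 1/2 with slerp weights a = sin((1−f)δ)/sin δ ≈ 1.414, b = sin(fδ)/sin δ ≈ 1.414.
p = a·p₁ + b·p₂ ≈ (-0.612, -0.354, 0.707); φ = arcsin(p_z) ≈ 45.00°, λ = atan2(p_y, p_x) ≈ -150.00°.

≈ (45°N, 150°W)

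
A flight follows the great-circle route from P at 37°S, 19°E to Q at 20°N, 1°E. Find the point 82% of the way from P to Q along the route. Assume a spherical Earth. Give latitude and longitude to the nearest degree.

≈ 10°N, 4°E

The haversine formula gives a central angle δ ≈ 1.038 rad (59.5°) between the endpoints.
Interpolate at f = 0.82 with slerp weights a = sin((1−f)δ)/sin δ ≈ 0.216, b = sin(fδ)/sin δ ≈ 0.873.
p = a·p₁ + b·p₂ ≈ (0.983, 0.070, 0.169); φ = arcsin(p_z) ≈ 9.72°, λ = atan2(p_y, p_x) ≈ 4.10°.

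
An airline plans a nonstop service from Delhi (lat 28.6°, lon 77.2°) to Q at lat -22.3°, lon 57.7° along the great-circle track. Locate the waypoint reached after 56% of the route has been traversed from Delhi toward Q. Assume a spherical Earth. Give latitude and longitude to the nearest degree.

From cos δ = sin φ₁ sin φ₂ + cos φ₁ cos φ₂ cos Δλ, the central angle is δ ≈ 0.947 rad (54.3°).
Interpolate at f = 0.56 with slerp weights a = sin((1−f)δ)/sin δ ≈ 0.499, b = sin(fδ)/sin δ ≈ 0.623.
p = a·p₁ + b·p₂ ≈ (0.405, 0.914, 0.002); φ = arcsin(p_z) ≈ 0.13°, λ = atan2(p_y, p_x) ≈ 66.10°.

≈ lat 0°, lon 66°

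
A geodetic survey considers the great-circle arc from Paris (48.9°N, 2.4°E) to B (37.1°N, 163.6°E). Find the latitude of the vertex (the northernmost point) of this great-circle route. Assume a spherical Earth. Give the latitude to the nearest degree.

The great circle lies in the plane with unit normal n̂ = (p₁ × p₂)/|p₁ × p₂|.
Here n̂_z ≈ +0.169; the vertex latitude is φ_max = arccos|n̂_z| ≈ 80.3°.
Check via Clairaut: cos φ_max = |cos φ₁| · sin C = cos(48.9°)·sin(14.9°) ≈ 0.169, again giving ≈ 80.3°.

≈ 80°N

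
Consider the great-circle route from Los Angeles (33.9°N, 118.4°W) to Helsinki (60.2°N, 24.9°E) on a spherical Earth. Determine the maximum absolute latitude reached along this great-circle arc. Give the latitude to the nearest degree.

≈ 76°N

The great circle lies in the plane with unit normal n̂ = (p₁ × p₂)/|p₁ × p₂|.
Here n̂_z ≈ +0.249; the vertex latitude is φ_max = arccos|n̂_z| ≈ 75.6°.
Check via Clairaut: cos φ_max = |cos φ₁| · sin C = cos(33.9°)·sin(17.5°) ≈ 0.249, again giving ≈ 75.6°.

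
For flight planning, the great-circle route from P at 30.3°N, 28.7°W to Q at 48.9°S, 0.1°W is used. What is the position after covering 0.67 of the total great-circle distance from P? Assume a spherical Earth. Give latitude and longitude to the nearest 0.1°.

Write both endpoints as unit vectors p₁, p₂ with components (cos φ cos λ, cos φ sin λ, sin φ).
The central angle between the endpoints is δ = arccos(p₁·p₂) ≈ 1.452 rad (83.2°).
Interpolate at f = 0.67 with slerp weights a = sin((1−f)δ)/sin δ ≈ 0.464, b = sin(fδ)/sin δ ≈ 0.832.
p = a·p₁ + b·p₂ ≈ (0.899, -0.194, -0.393); φ = arcsin(p_z) ≈ -23.14°, λ = atan2(p_y, p_x) ≈ -12.15°.

≈ 23.1°S, 12.1°W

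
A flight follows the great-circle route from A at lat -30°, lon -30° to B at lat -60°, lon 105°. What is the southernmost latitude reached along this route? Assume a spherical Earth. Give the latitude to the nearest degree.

≈ -72°

The great circle lies in the plane with unit normal n̂ = (p₁ × p₂)/|p₁ × p₂|.
Here n̂_z ≈ +0.309; the vertex latitude is φ_max = arccos|n̂_z| ≈ 72.0°.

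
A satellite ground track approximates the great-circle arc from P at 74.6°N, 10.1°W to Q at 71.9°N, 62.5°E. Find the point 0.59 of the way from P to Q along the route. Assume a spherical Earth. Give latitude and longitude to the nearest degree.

Write both endpoints as unit vectors p₁, p₂ with components (cos φ cos λ, cos φ sin λ, sin φ).
The central angle between the endpoints is δ = arccos(p₁·p₂) ≈ 0.345 rad (19.8°).
Interpolate at f = 0.59 with slerp weights a = sin((1−f)δ)/sin δ ≈ 0.417, b = sin(fδ)/sin δ ≈ 0.598.
p = a·p₁ + b·p₂ ≈ (0.195, 0.145, 0.970); φ = arcsin(p_z) ≈ 75.94°, λ = atan2(p_y, p_x) ≈ 36.73°.

≈ 76°N, 37°E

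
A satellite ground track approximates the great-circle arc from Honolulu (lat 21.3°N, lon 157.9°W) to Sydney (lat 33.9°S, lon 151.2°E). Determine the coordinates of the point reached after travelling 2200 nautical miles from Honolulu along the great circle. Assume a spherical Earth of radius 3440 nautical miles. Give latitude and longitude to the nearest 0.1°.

≈ lat 6.9°S, lon 178.3°E

Write both endpoints as unit vectors p₁, p₂ with components (cos φ cos λ, cos φ sin λ, sin φ).
The central angle between the endpoints is δ = arccos(p₁·p₂) ≈ 1.282 rad (73.4°). The total great-circle distance is δ·R ≈ 1.282 × 3440 ≈ 4409 nmi, so the target fraction is f = 2200/4409 ≈ 0.499.
Interpolate at f ≈ 0.499 with slerp weights a = sin((1−f)δ)/sin δ ≈ 0.625, b = sin(fδ)/sin δ ≈ 0.623.
p = a·p₁ + b·p₂ ≈ (-0.992, 0.030, -0.120); φ = arcsin(p_z) ≈ -6.91°, λ = atan2(p_y, p_x) ≈ 178.27°.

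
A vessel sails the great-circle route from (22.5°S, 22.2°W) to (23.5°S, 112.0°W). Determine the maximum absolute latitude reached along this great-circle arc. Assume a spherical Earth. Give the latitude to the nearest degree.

The great circle lies in the plane with unit normal n̂ = (p₁ × p₂)/|p₁ × p₂|.
Here n̂_z ≈ -0.858; the vertex latitude is φ_max = arccos|n̂_z| ≈ 30.9°.
Check via Clairaut: cos φ_max = |cos φ₁| · sin C = cos(22.5°)·sin(111.8°) ≈ 0.858, again giving ≈ 30.9°.

≈ 31°S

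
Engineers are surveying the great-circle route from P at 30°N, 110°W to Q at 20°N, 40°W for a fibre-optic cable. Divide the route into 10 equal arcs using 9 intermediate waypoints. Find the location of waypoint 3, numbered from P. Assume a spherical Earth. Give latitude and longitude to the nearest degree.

Write both endpoints as unit vectors p₁, p₂ with components (cos φ cos λ, cos φ sin λ, sin φ).
The central angle between the endpoints is δ = arccos(p₁·p₂) ≈ 1.105 rad (63.3°).
Interpolate at f = 3/10 with slerp weights a = sin((1−f)δ)/sin δ ≈ 0.782, b = sin(fδ)/sin δ ≈ 0.364.
p = a·p₁ + b·p₂ ≈ (0.031, -0.856, 0.516); φ = arcsin(p_z) ≈ 31.03°, λ = atan2(p_y, p_x) ≈ -87.95°.

≈ 31°N, 88°W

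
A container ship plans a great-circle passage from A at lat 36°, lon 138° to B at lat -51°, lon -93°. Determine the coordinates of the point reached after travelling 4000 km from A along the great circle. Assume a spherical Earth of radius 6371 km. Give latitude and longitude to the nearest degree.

Convert each endpoint to a unit vector on the sphere (x = cos φ cos λ, y = cos φ sin λ, z = sin φ).
The central angle between the endpoints is δ = arccos(p₁·p₂) ≈ 2.461 rad (141.0°). The total great-circle distance is δ·R ≈ 2.461 × 6371 ≈ 15679 km, so the target fraction is f = 4000/15679 ≈ 0.255.
Interpolate at f ≈ 0.255 with slerp weights a = sin((1−f)δ)/sin δ ≈ 1.535, b = sin(fδ)/sin δ ≈ 0.933.
p = a·p₁ + b·p₂ ≈ (-0.953, 0.244, 0.177); φ = arcsin(p_z) ≈ 10.18°, λ = atan2(p_y, p_x) ≈ 165.64°.

≈ lat 10°, lon 166°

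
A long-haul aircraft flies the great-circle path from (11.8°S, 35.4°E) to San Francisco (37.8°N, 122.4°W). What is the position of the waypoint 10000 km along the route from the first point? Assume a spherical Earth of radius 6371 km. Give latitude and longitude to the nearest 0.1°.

≈ (54.6°N, 37.3°W)

Write both endpoints as unit vectors p₁, p₂ with components (cos φ cos λ, cos φ sin λ, sin φ).
The central angle between the endpoints is δ = arccos(p₁·p₂) ≈ 2.571 rad (147.3°). The total great-circle distance is δ·R ≈ 2.571 × 6371 ≈ 16378 km, so the target fraction is f = 10000/16378 ≈ 0.611.
Interpolate at f ≈ 0.611 with slerp weights a = sin((1−f)δ)/sin δ ≈ 1.559, b = sin(fδ)/sin δ ≈ 1.851.
p = a·p₁ + b·p₂ ≈ (0.460, -0.351, 0.816); φ = arcsin(p_z) ≈ 54.65°, λ = atan2(p_y, p_x) ≈ -37.35°.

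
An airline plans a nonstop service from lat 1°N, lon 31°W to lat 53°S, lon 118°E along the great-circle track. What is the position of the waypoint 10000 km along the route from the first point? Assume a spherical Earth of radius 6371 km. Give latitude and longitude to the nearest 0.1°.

≈ lat 68.5°S, lon 56.3°E

Write both endpoints as unit vectors p₁, p₂ with components (cos φ cos λ, cos φ sin λ, sin φ).
The central angle between the endpoints is δ = arccos(p₁·p₂) ≈ 2.129 rad (122.0°). The total great-circle distance is δ·R ≈ 2.129 × 6371 ≈ 13564 km, so the target fraction is f = 10000/13564 ≈ 0.737.
Interpolate at f ≈ 0.737 with slerp weights a = sin((1−f)δ)/sin δ ≈ 0.626, b = sin(fδ)/sin δ ≈ 1.179.
p = a·p₁ + b·p₂ ≈ (0.203, 0.304, -0.931); φ = arcsin(p_z) ≈ -68.54°, λ = atan2(p_y, p_x) ≈ 56.27°.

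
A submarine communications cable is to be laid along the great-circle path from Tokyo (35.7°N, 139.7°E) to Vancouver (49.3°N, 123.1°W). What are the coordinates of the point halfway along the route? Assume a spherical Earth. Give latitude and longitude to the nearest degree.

Write both endpoints as unit vectors p₁, p₂ with components (cos φ cos λ, cos φ sin λ, sin φ).
The central angle between the endpoints is δ = arccos(p₁·p₂) ≈ 1.185 rad (67.9°).
Interpolate at f = 1/2 with slerp weights a = sin((1−f)δ)/sin δ ≈ 0.603, b = sin(fδ)/sin δ ≈ 0.603.
p = a·p₁ + b·p₂ ≈ (-0.588, -0.013, 0.809); φ = arcsin(p_z) ≈ 53.97°, λ = atan2(p_y, p_x) ≈ -178.77°.

≈ 54°N, 179°W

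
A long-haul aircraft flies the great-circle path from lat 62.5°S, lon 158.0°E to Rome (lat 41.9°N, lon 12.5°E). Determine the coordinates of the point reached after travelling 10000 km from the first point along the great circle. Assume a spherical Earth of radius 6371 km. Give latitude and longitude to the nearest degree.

Write both endpoints as unit vectors p₁, p₂ with components (cos φ cos λ, cos φ sin λ, sin φ).
The central angle between the endpoints is δ = arccos(p₁·p₂) ≈ 2.638 rad (151.1°). The total great-circle distance is δ·R ≈ 2.638 × 6371 ≈ 16804 km, so the target fraction is f = 10000/16804 ≈ 0.595.
Interpolate at f ≈ 0.595 with slerp weights a = sin((1−f)δ)/sin δ ≈ 1.814, b = sin(fδ)/sin δ ≈ 2.070.
p = a·p₁ + b·p₂ ≈ (0.728, 0.647, -0.226); φ = arcsin(p_z) ≈ -13.09°, λ = atan2(p_y, p_x) ≈ 41.65°.

≈ lat 13°S, lon 42°E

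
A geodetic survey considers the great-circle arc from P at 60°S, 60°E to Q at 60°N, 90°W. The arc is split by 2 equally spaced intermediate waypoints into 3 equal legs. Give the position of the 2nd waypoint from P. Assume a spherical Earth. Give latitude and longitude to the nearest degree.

Write both endpoints as unit vectors p₁, p₂ with components (cos φ cos λ, cos φ sin λ, sin φ).
The central angle between the endpoints is δ = arccos(p₁·p₂) ≈ 2.882 rad (165.1°).
Interpolate at f = 2/3 with slerp weights a = sin((1−f)δ)/sin δ ≈ 3.193, b = sin(fδ)/sin δ ≈ 3.659.
p = a·p₁ + b·p₂ ≈ (0.798, -0.447, 0.404); φ = arcsin(p_z) ≈ 23.80°, λ = atan2(p_y, p_x) ≈ -29.24°.

≈ 24°N, 29°W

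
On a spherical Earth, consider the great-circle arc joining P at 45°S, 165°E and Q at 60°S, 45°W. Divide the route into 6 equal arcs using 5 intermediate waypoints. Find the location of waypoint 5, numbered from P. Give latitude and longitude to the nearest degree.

The haversine formula gives a central angle δ ≈ 1.260 rad (72.2°) between the endpoints.
Interpolate at f = 5/6 with slerp weights a = sin((1−f)δ)/sin δ ≈ 0.219, b = sin(fδ)/sin δ ≈ 0.911.
p = a·p₁ + b·p₂ ≈ (0.173, -0.282, -0.944); φ = arcsin(p_z) ≈ -70.69°, λ = atan2(p_y, p_x) ≈ -58.54°.

≈ 71°S, 59°W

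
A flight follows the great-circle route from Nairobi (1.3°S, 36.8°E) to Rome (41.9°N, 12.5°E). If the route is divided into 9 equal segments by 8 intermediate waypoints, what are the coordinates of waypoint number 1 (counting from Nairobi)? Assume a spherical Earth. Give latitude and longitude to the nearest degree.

≈ 4°N, 35°E

Write both endpoints as unit vectors p₁, p₂ with components (cos φ cos λ, cos φ sin λ, sin φ).
The central angle between the endpoints is δ = arccos(p₁·p₂) ≈ 0.846 rad (48.5°).
Interpolate at f = 1/9 with slerp weights a = sin((1−f)δ)/sin δ ≈ 0.912, b = sin(fδ)/sin δ ≈ 0.125.
p = a·p₁ + b·p₂ ≈ (0.822, 0.567, 0.063); φ = arcsin(p_z) ≈ 3.61°, λ = atan2(p_y, p_x) ≈ 34.59°.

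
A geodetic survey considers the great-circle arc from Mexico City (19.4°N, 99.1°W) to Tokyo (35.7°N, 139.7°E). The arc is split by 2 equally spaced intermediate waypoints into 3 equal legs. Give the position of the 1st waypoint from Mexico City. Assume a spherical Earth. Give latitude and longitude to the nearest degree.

≈ 40°N, 130°W

Convert each endpoint to a unit vector on the sphere (x = cos φ cos λ, y = cos φ sin λ, z = sin φ).
The central angle between the endpoints is δ = arccos(p₁·p₂) ≈ 1.775 rad (101.7°).
Interpolate at f = 1/3 with slerp weights a = sin((1−f)δ)/sin δ ≈ 0.946, b = sin(fδ)/sin δ ≈ 0.570.
p = a·p₁ + b·p₂ ≈ (-0.494, -0.581, 0.647); φ = arcsin(p_z) ≈ 40.28°, λ = atan2(p_y, p_x) ≈ -130.34°.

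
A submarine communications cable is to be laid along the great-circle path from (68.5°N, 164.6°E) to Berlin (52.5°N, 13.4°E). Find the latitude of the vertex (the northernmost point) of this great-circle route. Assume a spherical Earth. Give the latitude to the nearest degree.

The great circle lies in the plane with unit normal n̂ = (p₁ × p₂)/|p₁ × p₂|.
Here n̂_z ≈ -0.128; the vertex latitude is φ_max = arccos|n̂_z| ≈ 82.6°.
Check via Clairaut: cos φ_max = |cos φ₁| · sin C = cos(68.5°)·sin(20.4°) ≈ 0.128, again giving ≈ 82.6°.

≈ 83°N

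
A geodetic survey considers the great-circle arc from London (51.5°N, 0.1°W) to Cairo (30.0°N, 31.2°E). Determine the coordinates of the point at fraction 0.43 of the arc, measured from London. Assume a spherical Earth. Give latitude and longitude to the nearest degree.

The haversine formula gives a central angle δ ≈ 0.551 rad (31.6°) between the endpoints.
Interpolate at f = 0.43 with slerp weights a = sin((1−f)δ)/sin δ ≈ 0.590, b = sin(fδ)/sin δ ≈ 0.448.
p = a·p₁ + b·p₂ ≈ (0.699, 0.200, 0.686); φ = arcsin(p_z) ≈ 43.31°, λ = atan2(p_y, p_x) ≈ 15.99°.

≈ (43°N, 16°E)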